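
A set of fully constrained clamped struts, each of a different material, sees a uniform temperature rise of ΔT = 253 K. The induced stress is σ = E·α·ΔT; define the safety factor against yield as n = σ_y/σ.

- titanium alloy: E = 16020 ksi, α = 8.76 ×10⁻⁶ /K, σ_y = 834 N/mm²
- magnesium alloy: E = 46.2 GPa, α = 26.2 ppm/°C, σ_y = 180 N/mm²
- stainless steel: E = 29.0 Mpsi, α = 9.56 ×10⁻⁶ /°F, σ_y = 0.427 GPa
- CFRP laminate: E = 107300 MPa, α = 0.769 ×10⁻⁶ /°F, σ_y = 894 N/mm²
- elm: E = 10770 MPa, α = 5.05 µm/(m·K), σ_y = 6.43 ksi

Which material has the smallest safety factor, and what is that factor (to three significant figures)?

stainless steel, n = 0.491

With everything in SI (GPa, ×10⁻⁶/K, MPa):
  titanium alloy: E = 110.5, α = 8.76, σ_y = 834.0 → σ = 245 MPa, n = 3.41
  magnesium alloy: E = 46.20, α = 26.2, σ_y = 180.0 → σ = 306 MPa, n = 0.588
  stainless steel: E = 199.9, α = 17.2, σ_y = 427.0 → σ = 870 MPa, n = 0.491
  CFRP laminate: E = 107.3, α = 1.38, σ_y = 894.0 → σ = 37.6 MPa, n = 23.8
  elm: E = 10.77, α = 5.05, σ_y = 44.33 → σ = 13.8 MPa, n = 3.22
Stainless steel has the lowest safety factor, n = 0.491.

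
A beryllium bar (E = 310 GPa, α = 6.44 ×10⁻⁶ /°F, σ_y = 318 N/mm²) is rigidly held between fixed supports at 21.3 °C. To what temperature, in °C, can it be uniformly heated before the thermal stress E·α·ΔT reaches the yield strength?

110 °C

α = 6.44×10⁻⁶/°F × 9/5 = 11.6×10⁻⁶/K.
σ_y = 318 N/mm² = 318.0 MPa.
E·α·ΔT = 318.0 MPa ⇒ ΔT = 318.0 / (310.0×10³ × 11.6×10⁻⁶) = 88.49 K.
T = 21.3 + 88.49 = 109.8 °C.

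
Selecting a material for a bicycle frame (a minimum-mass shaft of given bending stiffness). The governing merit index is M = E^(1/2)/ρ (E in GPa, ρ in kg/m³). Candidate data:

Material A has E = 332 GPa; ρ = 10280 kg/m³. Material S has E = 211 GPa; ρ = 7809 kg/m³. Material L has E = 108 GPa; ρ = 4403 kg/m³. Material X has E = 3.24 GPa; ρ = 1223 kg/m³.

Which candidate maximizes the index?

Evaluate M for each candidate:
  material L: M = 2.36×10⁻³
  material S: M = 1.86×10⁻³
  material A: M = 1.77×10⁻³
  material X: M = 1.47×10⁻³
Material L ranks first.

material L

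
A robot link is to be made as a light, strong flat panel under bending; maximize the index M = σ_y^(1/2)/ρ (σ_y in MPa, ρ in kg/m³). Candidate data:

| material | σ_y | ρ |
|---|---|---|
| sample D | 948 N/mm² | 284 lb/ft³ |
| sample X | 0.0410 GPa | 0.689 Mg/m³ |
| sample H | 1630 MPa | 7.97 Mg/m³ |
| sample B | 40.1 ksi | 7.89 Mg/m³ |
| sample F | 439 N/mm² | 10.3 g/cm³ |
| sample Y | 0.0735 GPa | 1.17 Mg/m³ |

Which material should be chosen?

sample X

After converting to SI:
  sample D: σ_y = 948.0 MPa, ρ = 4549 kg/m³
  sample X: σ_y = 41.00 MPa, ρ = 689.0 kg/m³
  sample H: σ_y = 1630 MPa, ρ = 7970 kg/m³
  sample B: σ_y = 276.5 MPa, ρ = 7890 kg/m³
  sample F: σ_y = 439.0 MPa, ρ = 10300 kg/m³
  sample Y: σ_y = 73.50 MPa, ρ = 1170 kg/m³
  sample X: M = 9.29×10⁻³
  sample Y: M = 7.33×10⁻³
  sample D: M = 6.77×10⁻³
  sample H: M = 5.07×10⁻³
  sample B: M = 2.11×10⁻³
  sample F: M = 2.03×10⁻³
Sample X ranks first.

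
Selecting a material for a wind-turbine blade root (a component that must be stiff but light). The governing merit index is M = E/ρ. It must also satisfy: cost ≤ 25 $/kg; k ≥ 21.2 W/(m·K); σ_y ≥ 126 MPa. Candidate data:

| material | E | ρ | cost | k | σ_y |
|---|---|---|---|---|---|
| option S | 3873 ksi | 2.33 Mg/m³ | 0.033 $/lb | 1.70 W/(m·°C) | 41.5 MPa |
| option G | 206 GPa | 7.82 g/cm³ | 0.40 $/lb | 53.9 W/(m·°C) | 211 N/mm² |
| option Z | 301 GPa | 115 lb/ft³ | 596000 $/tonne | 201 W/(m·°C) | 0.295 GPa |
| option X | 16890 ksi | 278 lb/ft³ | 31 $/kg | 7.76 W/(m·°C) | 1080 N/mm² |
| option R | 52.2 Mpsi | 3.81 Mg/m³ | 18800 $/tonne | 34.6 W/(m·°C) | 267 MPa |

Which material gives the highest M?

Screen on constraints: cost ≤ 25 $/kg; k ≥ 21.2 W/(m·K); σ_y ≥ 126 MPa. Survivors: option G, option R.
After converting to SI:
  option G: E = 206.0 GPa, ρ = 7820 kg/m³
  option R: E = 359.9 GPa, ρ = 3810 kg/m³
  option R: M = 94.5 MN·m/kg
  option G: M = 26.3 MN·m/kg
The maximum is for option R.

option R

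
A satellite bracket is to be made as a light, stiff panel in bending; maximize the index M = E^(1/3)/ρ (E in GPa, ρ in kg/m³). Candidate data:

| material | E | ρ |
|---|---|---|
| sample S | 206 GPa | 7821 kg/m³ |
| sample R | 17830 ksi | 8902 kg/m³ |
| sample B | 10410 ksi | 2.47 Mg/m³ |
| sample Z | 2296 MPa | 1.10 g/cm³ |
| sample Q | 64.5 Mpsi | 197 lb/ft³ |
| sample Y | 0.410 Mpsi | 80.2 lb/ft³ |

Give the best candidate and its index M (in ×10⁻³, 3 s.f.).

Putting every candidate on a common basis:
  sample S: E = 206.0 GPa, ρ = 7821 kg/m³
  sample R: E = 122.9 GPa, ρ = 8902 kg/m³
  sample B: E = 71.77 GPa, ρ = 2470 kg/m³
  sample Z: E = 2.296 GPa, ρ = 1100 kg/m³
  sample Q: E = 444.7 GPa, ρ = 3156 kg/m³
  sample Y: E = 2.827 GPa, ρ = 1285 kg/m³
  sample Q: M = 2.42×10⁻³
  sample B: M = 1.68×10⁻³
  sample Z: M = 1.20×10⁻³
  sample Y: M = 1.10×10⁻³
  sample S: M = 0.755×10⁻³
  sample R: M = 0.559×10⁻³
Highest index: sample Q.

sample Q, M = 2.42×10⁻³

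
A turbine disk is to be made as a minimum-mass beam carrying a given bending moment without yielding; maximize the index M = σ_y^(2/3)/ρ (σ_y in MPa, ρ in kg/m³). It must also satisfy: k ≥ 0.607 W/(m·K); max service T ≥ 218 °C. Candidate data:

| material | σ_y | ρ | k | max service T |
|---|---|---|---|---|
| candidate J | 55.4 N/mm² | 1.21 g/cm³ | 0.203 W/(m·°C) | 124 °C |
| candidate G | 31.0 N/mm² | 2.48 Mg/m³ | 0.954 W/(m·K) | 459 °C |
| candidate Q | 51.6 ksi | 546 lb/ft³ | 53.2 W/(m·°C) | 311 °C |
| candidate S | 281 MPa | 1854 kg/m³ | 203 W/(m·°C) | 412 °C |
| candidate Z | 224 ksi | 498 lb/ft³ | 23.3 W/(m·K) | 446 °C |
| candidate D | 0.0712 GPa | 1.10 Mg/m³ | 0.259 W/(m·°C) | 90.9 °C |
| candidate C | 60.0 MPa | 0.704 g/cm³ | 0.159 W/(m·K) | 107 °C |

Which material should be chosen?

candidate S

Screen on constraints: k ≥ 0.607 W/(m·K); max service T ≥ 218 °C. Survivors: candidate G, candidate Q, candidate S, candidate Z.
Normalizing units and computing the index:
  candidate G: σ_y = 31.00 MPa, ρ = 2480 kg/m³
  candidate Q: σ_y = 355.8 MPa, ρ = 8746 kg/m³
  candidate S: σ_y = 281.0 MPa, ρ = 1854 kg/m³
  candidate Z: σ_y = 1544 MPa, ρ = 7977 kg/m³
  candidate S: M = 23.1×10⁻³
  candidate Z: M = 16.7×10⁻³
  candidate Q: M = 5.74×10⁻³
  candidate G: M = 3.98×10⁻³
Candidate S ranks first.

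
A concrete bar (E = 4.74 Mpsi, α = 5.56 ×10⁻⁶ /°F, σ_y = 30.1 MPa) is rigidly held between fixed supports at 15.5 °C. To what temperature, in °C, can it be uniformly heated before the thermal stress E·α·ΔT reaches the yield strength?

E = 4.74 Mpsi = 32.68 GPa.
α = 5.56×10⁻⁶/°F × 9/5 = 10.0×10⁻⁶/K.
E·α·ΔT = 30.10 MPa ⇒ ΔT = 30.10 / (32.68×10³ × 10.0×10⁻⁶) = 92.03 K.
T = 15.5 + 92.03 = 107.5 °C.

108 °C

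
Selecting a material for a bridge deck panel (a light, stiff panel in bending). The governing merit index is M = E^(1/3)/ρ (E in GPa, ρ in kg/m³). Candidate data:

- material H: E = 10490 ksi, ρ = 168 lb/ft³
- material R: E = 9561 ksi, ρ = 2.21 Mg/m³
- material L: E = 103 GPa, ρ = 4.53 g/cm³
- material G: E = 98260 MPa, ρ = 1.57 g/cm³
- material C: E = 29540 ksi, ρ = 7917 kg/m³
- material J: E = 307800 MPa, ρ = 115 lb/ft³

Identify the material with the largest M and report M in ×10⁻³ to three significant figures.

In SI units:
  material H: E = 72.33 GPa, ρ = 2691 kg/m³
  material R: E = 65.92 GPa, ρ = 2210 kg/m³
  material L: E = 103.0 GPa, ρ = 4530 kg/m³
  material G: E = 98.26 GPa, ρ = 1570 kg/m³
  material C: E = 203.7 GPa, ρ = 7917 kg/m³
  material J: E = 307.8 GPa, ρ = 1842 kg/m³
  material J: M = 3.67×10⁻³
  material G: M = 2.94×10⁻³
  material R: M = 1.83×10⁻³
  material H: M = 1.55×10⁻³
  material L: M = 1.03×10⁻³
  material C: M = 0.743×10⁻³
Highest index: material J.

material J, M = 3.67×10⁻³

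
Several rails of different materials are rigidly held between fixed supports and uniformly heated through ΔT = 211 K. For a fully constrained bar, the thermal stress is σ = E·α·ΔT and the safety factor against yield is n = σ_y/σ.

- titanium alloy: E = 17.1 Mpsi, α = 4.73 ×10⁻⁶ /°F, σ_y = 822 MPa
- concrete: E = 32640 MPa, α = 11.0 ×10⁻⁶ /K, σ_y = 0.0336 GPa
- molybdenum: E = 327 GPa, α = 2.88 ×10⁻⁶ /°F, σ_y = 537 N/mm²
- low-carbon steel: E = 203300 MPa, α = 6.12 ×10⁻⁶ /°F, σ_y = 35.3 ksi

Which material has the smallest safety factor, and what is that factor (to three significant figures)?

In consistent units (E in GPa, α in ×10⁻⁶/K, σ_y in MPa):
  titanium alloy: E = 117.9, α = 8.51, σ_y = 822.0 → σ = 212 MPa, n = 3.88
  concrete: E = 32.64, α = 11.0, σ_y = 33.60 → σ = 75.8 MPa, n = 0.444
  molybdenum: E = 327.0, α = 5.18, σ_y = 537.0 → σ = 358 MPa, n = 1.50
  low-carbon steel: E = 203.3, α = 11.0, σ_y = 243.4 → σ = 473 MPa, n = 0.515
The minimum is concrete at n = 0.444.

concrete, n = 0.444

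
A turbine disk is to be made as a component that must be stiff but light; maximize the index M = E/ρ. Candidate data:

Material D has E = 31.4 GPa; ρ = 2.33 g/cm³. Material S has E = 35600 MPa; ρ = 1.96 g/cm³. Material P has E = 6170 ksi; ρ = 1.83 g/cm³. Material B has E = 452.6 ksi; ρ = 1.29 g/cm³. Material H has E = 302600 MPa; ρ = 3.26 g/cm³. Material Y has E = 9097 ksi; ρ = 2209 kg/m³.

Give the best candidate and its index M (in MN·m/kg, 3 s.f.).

Normalizing units and computing the index:
  material D: E = 31.40 GPa, ρ = 2330 kg/m³
  material S: E = 35.60 GPa, ρ = 1960 kg/m³
  material P: E = 42.54 GPa, ρ = 1830 kg/m³
  material B: E = 3.121 GPa, ρ = 1290 kg/m³
  material H: E = 302.6 GPa, ρ = 3260 kg/m³
  material Y: E = 62.72 GPa, ρ = 2209 kg/m³
  material H: M = 92.8 MN·m/kg
  material Y: M = 28.4 MN·m/kg
  material P: M = 23.2 MN·m/kg
  material S: M = 18.2 MN·m/kg
  material D: M = 13.5 MN·m/kg
  material B: M = 2.42 MN·m/kg
Material H ranks first.

material H, M = 92.8 MN·m/kg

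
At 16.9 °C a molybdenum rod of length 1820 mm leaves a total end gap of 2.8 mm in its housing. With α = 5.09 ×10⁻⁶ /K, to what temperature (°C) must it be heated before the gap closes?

α·L₀·ΔT = 2.8 mm ⇒ ΔT = 2.8 / (5.09×10⁻⁶ × 1820.0) = 302.3 K.
T = 16.9 + 302.3 = 319.2 °C.

319 °C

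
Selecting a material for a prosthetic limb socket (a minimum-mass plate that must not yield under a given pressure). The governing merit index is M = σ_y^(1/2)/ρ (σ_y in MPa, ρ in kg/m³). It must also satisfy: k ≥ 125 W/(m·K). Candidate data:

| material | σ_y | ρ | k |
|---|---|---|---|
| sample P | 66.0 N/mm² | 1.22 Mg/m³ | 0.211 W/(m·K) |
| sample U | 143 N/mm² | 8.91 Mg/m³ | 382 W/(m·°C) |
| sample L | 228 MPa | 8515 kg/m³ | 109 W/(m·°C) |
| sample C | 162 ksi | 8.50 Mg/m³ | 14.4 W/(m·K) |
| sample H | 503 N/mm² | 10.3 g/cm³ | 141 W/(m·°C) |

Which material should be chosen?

sample H

Screen on constraints: k ≥ 125 W/(m·K). Survivors: sample U, sample H.
In SI units:
  sample U: σ_y = 143.0 MPa, ρ = 8910 kg/m³
  sample H: σ_y = 503.0 MPa, ρ = 10300 kg/m³
  sample H: M = 2.18×10⁻³
  sample U: M = 1.34×10⁻³
Highest index: sample H.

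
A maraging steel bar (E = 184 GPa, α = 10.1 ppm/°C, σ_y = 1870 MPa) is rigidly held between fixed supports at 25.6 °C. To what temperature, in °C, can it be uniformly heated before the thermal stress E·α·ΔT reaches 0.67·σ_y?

E·α·ΔT = 1253 MPa ⇒ ΔT = 1253 / (184.0×10³ × 10.1×10⁻⁶) = 674.2 K.
T = 25.6 + 674.2 = 699.8 °C.

700 °C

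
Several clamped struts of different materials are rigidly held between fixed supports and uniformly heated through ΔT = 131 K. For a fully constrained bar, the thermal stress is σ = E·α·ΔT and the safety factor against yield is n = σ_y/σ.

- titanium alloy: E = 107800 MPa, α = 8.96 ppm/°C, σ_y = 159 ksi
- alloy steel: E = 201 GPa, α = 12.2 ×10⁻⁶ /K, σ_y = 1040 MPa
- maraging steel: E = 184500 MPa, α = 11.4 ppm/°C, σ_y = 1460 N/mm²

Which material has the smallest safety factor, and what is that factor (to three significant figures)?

alloy steel, n = 3.24

In consistent units (E in GPa, α in ×10⁻⁶/K, σ_y in MPa):
  titanium alloy: E = 107.8, α = 8.96, σ_y = 1096 → σ = 127 MPa, n = 8.66
  alloy steel: E = 201.0, α = 12.2, σ_y = 1040 → σ = 321 MPa, n = 3.24
  maraging steel: E = 184.5, α = 11.4, σ_y = 1460 → σ = 276 MPa, n = 5.30
The minimum is alloy steel at n = 3.24.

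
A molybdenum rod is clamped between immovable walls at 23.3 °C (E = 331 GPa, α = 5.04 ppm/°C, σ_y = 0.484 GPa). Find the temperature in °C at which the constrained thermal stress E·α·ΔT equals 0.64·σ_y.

σ_y = 0.484 GPa = 484.0 MPa.
E·α·ΔT = 309.8 MPa ⇒ ΔT = 309.8 / (331.0×10³ × 5.04×10⁻⁶) = 185.7 K.
T = 23.3 + 185.7 = 209.0 °C.

209 °C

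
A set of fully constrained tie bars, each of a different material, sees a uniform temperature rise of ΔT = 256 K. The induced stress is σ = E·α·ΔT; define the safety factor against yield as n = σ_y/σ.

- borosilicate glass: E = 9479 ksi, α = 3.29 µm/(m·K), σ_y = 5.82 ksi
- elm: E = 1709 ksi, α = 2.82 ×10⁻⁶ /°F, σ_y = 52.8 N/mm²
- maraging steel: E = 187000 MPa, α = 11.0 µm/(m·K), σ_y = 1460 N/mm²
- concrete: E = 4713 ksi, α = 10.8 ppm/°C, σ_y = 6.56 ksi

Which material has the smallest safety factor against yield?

Per material, after unit conversion:
  borosilicate glass: E = 65.36, α = 3.29, σ_y = 40.13 → σ = 55.0 MPa, n = 0.729
  elm: E = 11.78, α = 5.08, σ_y = 52.80 → σ = 15.3 MPa, n = 3.45
  maraging steel: E = 187.0, α = 11.0, σ_y = 1460 → σ = 527 MPa, n = 2.77
  concrete: E = 32.49, α = 10.8, σ_y = 45.23 → σ = 89.8 MPa, n = 0.503
Concrete has the lowest safety factor, n = 0.503.

concrete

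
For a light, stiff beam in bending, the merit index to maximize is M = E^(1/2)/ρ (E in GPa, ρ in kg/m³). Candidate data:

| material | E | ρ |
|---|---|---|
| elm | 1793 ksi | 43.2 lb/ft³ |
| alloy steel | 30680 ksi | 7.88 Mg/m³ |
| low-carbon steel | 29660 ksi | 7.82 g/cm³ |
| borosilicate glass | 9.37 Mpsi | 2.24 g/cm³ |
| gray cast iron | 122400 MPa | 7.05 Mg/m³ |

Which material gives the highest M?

elm

Normalizing units and computing the index:
  elm: E = 12.36 GPa, ρ = 692.0 kg/m³
  alloy steel: E = 211.5 GPa, ρ = 7880 kg/m³
  low-carbon steel: E = 204.5 GPa, ρ = 7820 kg/m³
  borosilicate glass: E = 64.60 GPa, ρ = 2240 kg/m³
  gray cast iron: E = 122.4 GPa, ρ = 7050 kg/m³
  elm: M = 5.08×10⁻³
  borosilicate glass: M = 3.59×10⁻³
  alloy steel: M = 1.85×10⁻³
  low-carbon steel: M = 1.83×10⁻³
  gray cast iron: M = 1.57×10⁻³
Elm ranks first.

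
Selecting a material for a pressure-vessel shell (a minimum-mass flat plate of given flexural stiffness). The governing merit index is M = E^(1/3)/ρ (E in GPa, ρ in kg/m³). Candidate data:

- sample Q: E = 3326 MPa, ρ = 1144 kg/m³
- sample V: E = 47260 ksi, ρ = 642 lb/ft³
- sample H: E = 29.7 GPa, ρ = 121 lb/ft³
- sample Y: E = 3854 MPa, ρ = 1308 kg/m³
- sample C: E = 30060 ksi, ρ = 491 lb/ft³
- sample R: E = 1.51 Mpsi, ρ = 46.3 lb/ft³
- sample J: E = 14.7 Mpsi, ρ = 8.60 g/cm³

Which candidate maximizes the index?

sample R

Convert each candidate to consistent units, then evaluate M:
  sample Q: E = 3.326 GPa, ρ = 1144 kg/m³
  sample V: E = 325.8 GPa, ρ = 10280 kg/m³
  sample H: E = 29.70 GPa, ρ = 1938 kg/m³
  sample Y: E = 3.854 GPa, ρ = 1308 kg/m³
  sample C: E = 207.3 GPa, ρ = 7865 kg/m³
  sample R: E = 10.41 GPa, ρ = 741.7 kg/m³
  sample J: E = 101.4 GPa, ρ = 8600 kg/m³
  sample R: M = 2.94×10⁻³
  sample H: M = 1.60×10⁻³
  sample Q: M = 1.30×10⁻³
  sample Y: M = 1.20×10⁻³
  sample C: M = 0.752×10⁻³
  sample V: M = 0.669×10⁻³
  sample J: M = 0.542×10⁻³
The maximum is for sample R.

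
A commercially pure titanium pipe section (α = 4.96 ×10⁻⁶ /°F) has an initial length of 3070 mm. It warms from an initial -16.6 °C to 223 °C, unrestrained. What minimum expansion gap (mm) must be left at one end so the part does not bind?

Convert α: 4.96×10⁻⁶/°F × (9/5) = 8.93×10⁻⁶/K.
ΔT = 223 − (-16.6) = 239.6 K.
ΔL = α·L₀·ΔT = 8.93×10⁻⁶ × 3070 mm × 239.6 K = 6.57 mm.

6.57 mm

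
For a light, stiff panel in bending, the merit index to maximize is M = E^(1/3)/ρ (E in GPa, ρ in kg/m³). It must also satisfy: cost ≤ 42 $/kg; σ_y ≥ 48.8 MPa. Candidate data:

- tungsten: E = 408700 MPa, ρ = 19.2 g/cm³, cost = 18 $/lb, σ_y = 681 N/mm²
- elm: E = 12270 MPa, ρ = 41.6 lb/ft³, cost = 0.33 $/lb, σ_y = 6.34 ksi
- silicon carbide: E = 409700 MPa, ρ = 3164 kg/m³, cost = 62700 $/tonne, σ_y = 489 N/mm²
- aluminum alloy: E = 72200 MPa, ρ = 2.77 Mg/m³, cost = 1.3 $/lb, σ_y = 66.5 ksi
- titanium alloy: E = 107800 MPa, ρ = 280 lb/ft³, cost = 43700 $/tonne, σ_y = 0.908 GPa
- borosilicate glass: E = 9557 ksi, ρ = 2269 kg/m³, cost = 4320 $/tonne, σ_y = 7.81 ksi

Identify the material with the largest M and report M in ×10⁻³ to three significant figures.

borosilicate glass, M = 1.78×10⁻³

Screen on constraints: cost ≤ 42 $/kg; σ_y ≥ 48.8 MPa. Survivors: tungsten, aluminum alloy, borosilicate glass.
Convert each candidate to consistent units, then evaluate M:
  tungsten: E = 408.7 GPa, ρ = 19200 kg/m³
  aluminum alloy: E = 72.20 GPa, ρ = 2770 kg/m³
  borosilicate glass: E = 65.89 GPa, ρ = 2269 kg/m³
  borosilicate glass: M = 1.78×10⁻³
  aluminum alloy: M = 1.50×10⁻³
  tungsten: M = 0.387×10⁻³
Borosilicate glass has the largest M.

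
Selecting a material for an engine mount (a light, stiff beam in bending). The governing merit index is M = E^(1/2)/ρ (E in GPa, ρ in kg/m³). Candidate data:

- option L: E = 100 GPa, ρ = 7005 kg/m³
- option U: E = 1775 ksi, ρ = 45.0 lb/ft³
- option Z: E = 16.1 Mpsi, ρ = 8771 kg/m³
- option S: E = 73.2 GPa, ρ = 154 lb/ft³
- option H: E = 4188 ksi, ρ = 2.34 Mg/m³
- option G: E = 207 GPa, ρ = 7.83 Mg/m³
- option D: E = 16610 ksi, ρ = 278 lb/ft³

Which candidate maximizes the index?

option U

Putting every candidate on a common basis:
  option L: E = 100.0 GPa, ρ = 7005 kg/m³
  option U: E = 12.24 GPa, ρ = 720.8 kg/m³
  option Z: E = 111.0 GPa, ρ = 8771 kg/m³
  option S: E = 73.20 GPa, ρ = 2467 kg/m³
  option H: E = 28.88 GPa, ρ = 2340 kg/m³
  option G: E = 207.0 GPa, ρ = 7830 kg/m³
  option D: E = 114.5 GPa, ρ = 4453 kg/m³
  option U: M = 4.85×10⁻³
  option S: M = 3.47×10⁻³
  option D: M = 2.40×10⁻³
  option H: M = 2.30×10⁻³
  option G: M = 1.84×10⁻³
  option L: M = 1.43×10⁻³
  option Z: M = 1.20×10⁻³
Option U has the largest M.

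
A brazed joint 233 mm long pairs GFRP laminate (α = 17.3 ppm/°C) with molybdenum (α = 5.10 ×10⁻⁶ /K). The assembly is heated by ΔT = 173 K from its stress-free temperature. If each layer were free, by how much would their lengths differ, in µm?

492 µm

Δα = |17.3 − 5.10|×10⁻⁶/K = 12.2×10⁻⁶/K.
ΔL_mismatch = Δα·L·ΔT = 12.2×10⁻⁶ × 233.0 mm × 173.0 K = 492 µm.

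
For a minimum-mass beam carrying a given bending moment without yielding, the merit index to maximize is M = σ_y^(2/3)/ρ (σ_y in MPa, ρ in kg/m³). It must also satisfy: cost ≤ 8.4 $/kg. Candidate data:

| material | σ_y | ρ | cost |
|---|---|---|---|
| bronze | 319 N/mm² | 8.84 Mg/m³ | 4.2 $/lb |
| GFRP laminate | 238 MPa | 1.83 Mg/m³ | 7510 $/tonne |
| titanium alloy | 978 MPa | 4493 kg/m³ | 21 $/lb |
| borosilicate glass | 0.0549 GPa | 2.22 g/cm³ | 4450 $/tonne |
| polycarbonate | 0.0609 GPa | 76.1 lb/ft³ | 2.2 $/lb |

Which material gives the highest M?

Screen on constraints: cost ≤ 8.4 $/kg. Survivors: GFRP laminate, borosilicate glass, polycarbonate.
In SI units:
  GFRP laminate: σ_y = 238.0 MPa, ρ = 1830 kg/m³
  borosilicate glass: σ_y = 54.90 MPa, ρ = 2220 kg/m³
  polycarbonate: σ_y = 60.90 MPa, ρ = 1219 kg/m³
  GFRP laminate: M = 21.0×10⁻³
  polycarbonate: M = 12.7×10⁻³
  borosilicate glass: M = 6.51×10⁻³
GFRP laminate has the largest M.

GFRP laminate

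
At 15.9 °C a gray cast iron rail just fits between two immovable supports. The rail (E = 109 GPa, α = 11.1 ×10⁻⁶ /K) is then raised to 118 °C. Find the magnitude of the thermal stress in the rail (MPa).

ΔT = 102.1 K. Constrained thermal stress σ = E·α·ΔT = 109.0×10³ MPa × 11.1×10⁻⁶ × 102.1 = 124 MPa (compressive).

124 MPa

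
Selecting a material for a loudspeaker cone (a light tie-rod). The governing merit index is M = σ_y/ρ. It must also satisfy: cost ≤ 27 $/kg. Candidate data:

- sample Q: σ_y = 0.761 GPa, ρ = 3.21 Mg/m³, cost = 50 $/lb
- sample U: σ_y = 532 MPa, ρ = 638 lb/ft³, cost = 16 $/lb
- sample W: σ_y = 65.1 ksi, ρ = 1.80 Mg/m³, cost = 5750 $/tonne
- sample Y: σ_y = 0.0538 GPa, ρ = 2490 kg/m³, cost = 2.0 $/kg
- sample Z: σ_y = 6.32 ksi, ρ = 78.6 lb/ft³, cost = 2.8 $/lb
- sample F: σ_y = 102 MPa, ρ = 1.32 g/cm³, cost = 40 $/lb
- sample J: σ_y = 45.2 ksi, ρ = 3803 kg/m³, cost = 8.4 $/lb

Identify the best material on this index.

Screen on constraints: cost ≤ 27 $/kg. Survivors: sample W, sample Y, sample Z, sample J.
After converting to SI:
  sample W: σ_y = 448.8 MPa, ρ = 1800 kg/m³
  sample Y: σ_y = 53.80 MPa, ρ = 2490 kg/m³
  sample Z: σ_y = 43.57 MPa, ρ = 1259 kg/m³
  sample J: σ_y = 311.6 MPa, ρ = 3803 kg/m³
  sample W: M = 249 kN·m/kg
  sample J: M = 81.9 kN·m/kg
  sample Z: M = 34.6 kN·m/kg
  sample Y: M = 21.6 kN·m/kg
The maximum is for sample W.

sample W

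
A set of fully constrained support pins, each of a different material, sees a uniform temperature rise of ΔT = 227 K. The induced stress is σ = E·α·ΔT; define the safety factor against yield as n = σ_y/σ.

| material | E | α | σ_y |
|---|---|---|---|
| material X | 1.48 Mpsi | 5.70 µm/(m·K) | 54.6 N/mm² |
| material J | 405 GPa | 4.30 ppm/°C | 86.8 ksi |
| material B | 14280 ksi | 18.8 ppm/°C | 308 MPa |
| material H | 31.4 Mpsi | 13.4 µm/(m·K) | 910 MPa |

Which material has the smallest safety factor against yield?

material B

With everything in SI (GPa, ×10⁻⁶/K, MPa):
  material X: E = 10.20, α = 5.70, σ_y = 54.60 → σ = 13.2 MPa, n = 4.14
  material J: E = 405.0, α = 4.30, σ_y = 598.5 → σ = 395 MPa, n = 1.51
  material B: E = 98.46, α = 18.8, σ_y = 308.0 → σ = 420 MPa, n = 0.733
  material H: E = 216.5, α = 13.4, σ_y = 910.0 → σ = 659 MPa, n = 1.38
Smallest n: material B with n = 0.733.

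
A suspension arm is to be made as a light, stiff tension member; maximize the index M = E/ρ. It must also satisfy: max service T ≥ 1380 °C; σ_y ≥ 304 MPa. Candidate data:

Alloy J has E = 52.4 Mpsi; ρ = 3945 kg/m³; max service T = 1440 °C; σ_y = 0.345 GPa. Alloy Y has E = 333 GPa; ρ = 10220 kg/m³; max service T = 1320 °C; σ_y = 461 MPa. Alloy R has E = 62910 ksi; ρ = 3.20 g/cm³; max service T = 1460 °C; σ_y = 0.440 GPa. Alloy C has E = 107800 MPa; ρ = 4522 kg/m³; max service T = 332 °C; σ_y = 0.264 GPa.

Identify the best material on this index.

alloy R

Screen on constraints: max service T ≥ 1380 °C; σ_y ≥ 304 MPa. Survivors: alloy J, alloy R.
In SI units:
  alloy J: E = 361.3 GPa, ρ = 3945 kg/m³
  alloy R: E = 433.7 GPa, ρ = 3200 kg/m³
  alloy R: M = 136 MN·m/kg
  alloy J: M = 91.6 MN·m/kg
The maximum is for alloy R.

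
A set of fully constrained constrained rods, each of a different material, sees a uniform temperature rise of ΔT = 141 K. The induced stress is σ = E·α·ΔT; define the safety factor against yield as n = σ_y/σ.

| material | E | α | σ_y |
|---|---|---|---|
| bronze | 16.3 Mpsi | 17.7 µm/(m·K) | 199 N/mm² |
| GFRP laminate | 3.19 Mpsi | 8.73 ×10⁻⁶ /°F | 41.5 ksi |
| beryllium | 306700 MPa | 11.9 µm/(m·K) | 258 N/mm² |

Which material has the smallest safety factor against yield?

beryllium

Converting E to GPa, α to ×10⁻⁶/K, σ_y to MPa, then σ and n for each:
  bronze: E = 112.4, α = 17.7, σ_y = 199.0 → σ = 280 MPa, n = 0.710
  GFRP laminate: E = 21.99, α = 15.7, σ_y = 286.1 → σ = 48.7 MPa, n = 5.87
  beryllium: E = 306.7, α = 11.9, σ_y = 258.0 → σ = 515 MPa, n = 0.501
Beryllium has the lowest safety factor, n = 0.501.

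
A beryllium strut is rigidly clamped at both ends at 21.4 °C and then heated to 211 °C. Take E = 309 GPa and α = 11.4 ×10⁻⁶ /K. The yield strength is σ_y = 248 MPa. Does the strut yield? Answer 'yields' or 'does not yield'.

yields

ΔT = 189.6 K. Constrained thermal stress σ = E·α·ΔT = 309.0×10³ MPa × 11.4×10⁻⁶ × 189.6 = 668 MPa (compressive).
Compare to σ_y = 248 MPa: σ ≥ σ_y, so it yields.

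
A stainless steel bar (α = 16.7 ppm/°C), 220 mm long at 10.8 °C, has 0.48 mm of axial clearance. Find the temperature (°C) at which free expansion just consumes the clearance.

α·L₀·ΔT = 0.48 mm ⇒ ΔT = 0.48 / (16.7×10⁻⁶ × 220.0) = 130.6 K.
T = 10.8 + 130.6 = 141.4 °C.

141 °C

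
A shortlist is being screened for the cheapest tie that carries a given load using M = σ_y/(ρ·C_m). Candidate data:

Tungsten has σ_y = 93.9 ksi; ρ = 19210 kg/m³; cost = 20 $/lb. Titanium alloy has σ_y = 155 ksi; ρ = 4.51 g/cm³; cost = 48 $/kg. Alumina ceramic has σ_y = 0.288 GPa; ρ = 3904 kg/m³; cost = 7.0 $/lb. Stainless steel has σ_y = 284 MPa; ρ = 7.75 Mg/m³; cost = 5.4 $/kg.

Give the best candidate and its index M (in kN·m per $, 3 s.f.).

Putting every candidate on a common basis:
  tungsten: σ_y = 647.4 MPa, ρ = 19210 kg/m³, cost = 44.09 $/kg
  titanium alloy: σ_y = 1069 MPa, ρ = 4510 kg/m³, cost = 48.00 $/kg
  alumina ceramic: σ_y = 288.0 MPa, ρ = 3904 kg/m³, cost = 15.43 $/kg
  stainless steel: σ_y = 284.0 MPa, ρ = 7750 kg/m³, cost = 5.400 $/kg
  stainless steel: M = 6.79 kN·m per $
  titanium alloy: M = 4.94 kN·m per $
  alumina ceramic: M = 4.78 kN·m per $
  tungsten: M = 0.764 kN·m per $
Stainless steel ranks first.

stainless steel, M = 6.79 kN·m per $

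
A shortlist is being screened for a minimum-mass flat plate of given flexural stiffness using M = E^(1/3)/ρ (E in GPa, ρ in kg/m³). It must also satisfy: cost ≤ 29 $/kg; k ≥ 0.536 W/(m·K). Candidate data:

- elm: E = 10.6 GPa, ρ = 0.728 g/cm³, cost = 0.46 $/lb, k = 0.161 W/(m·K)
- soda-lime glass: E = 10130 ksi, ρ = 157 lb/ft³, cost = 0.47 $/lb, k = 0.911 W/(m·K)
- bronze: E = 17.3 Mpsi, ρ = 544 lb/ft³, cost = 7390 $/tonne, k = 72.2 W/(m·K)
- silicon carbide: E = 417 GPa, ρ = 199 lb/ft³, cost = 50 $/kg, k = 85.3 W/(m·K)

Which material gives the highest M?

soda-lime glass

Screen on constraints: cost ≤ 29 $/kg; k ≥ 0.536 W/(m·K). Survivors: soda-lime glass, bronze.
Putting every candidate on a common basis:
  soda-lime glass: E = 69.84 GPa, ρ = 2515 kg/m³
  bronze: E = 119.3 GPa, ρ = 8714 kg/m³
  soda-lime glass: M = 1.64×10⁻³
  bronze: M = 0.565×10⁻³
Soda-lime glass has the largest M.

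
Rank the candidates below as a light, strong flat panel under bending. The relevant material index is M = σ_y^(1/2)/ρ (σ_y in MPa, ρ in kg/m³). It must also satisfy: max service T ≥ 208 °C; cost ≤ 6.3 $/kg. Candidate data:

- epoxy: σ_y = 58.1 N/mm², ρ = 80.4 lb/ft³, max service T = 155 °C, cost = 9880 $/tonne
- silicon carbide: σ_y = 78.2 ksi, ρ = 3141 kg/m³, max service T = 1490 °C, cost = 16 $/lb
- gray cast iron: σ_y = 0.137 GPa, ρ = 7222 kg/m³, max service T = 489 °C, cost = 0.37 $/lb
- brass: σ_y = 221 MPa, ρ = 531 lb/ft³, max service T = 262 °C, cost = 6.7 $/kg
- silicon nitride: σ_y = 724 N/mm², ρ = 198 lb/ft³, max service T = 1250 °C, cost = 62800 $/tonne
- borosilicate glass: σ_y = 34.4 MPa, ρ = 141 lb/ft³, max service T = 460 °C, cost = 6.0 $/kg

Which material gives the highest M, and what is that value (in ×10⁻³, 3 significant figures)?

borosilicate glass, M = 2.60×10⁻³

Screen on constraints: max service T ≥ 208 °C; cost ≤ 6.3 $/kg. Survivors: gray cast iron, borosilicate glass.
Convert each candidate to consistent units, then evaluate M:
  gray cast iron: σ_y = 137.0 MPa, ρ = 7222 kg/m³
  borosilicate glass: σ_y = 34.40 MPa, ρ = 2259 kg/m³
  borosilicate glass: M = 2.60×10⁻³
  gray cast iron: M = 1.62×10⁻³
Highest index: borosilicate glass.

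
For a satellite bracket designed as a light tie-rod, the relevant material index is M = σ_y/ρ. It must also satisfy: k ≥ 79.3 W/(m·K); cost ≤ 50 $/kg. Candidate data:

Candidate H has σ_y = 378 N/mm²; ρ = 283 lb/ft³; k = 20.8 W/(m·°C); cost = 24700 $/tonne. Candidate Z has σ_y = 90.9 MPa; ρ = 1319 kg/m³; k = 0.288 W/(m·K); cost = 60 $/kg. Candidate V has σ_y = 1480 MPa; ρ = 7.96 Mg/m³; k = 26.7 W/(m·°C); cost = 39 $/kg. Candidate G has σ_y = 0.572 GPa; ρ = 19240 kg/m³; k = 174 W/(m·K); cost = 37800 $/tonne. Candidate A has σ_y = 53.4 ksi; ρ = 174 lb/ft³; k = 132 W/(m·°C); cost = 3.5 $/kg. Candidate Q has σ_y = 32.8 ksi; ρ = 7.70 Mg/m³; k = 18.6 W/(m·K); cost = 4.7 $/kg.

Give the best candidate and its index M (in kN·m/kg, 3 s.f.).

Screen on constraints: k ≥ 79.3 W/(m·K); cost ≤ 50 $/kg. Survivors: candidate G, candidate A.
Normalizing units and computing the index:
  candidate G: σ_y = 572.0 MPa, ρ = 19240 kg/m³
  candidate A: σ_y = 368.2 MPa, ρ = 2787 kg/m³
  candidate A: M = 132 kN·m/kg
  candidate G: M = 29.7 kN·m/kg
Highest index: candidate A.

candidate A, M = 132 kN·m/kg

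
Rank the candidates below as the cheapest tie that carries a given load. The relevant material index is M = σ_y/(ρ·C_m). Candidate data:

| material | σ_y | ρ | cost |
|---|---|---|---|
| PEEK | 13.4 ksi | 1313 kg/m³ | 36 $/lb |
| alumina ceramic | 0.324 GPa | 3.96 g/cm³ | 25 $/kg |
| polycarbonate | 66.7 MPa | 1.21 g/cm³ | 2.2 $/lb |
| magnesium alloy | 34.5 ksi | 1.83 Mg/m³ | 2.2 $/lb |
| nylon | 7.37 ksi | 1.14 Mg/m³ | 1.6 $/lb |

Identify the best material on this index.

Normalizing units and computing the index:
  PEEK: σ_y = 92.39 MPa, ρ = 1313 kg/m³, cost = 79.37 $/kg
  alumina ceramic: σ_y = 324.0 MPa, ρ = 3960 kg/m³, cost = 25.00 $/kg
  polycarbonate: σ_y = 66.70 MPa, ρ = 1210 kg/m³, cost = 4.850 $/kg
  magnesium alloy: σ_y = 237.9 MPa, ρ = 1830 kg/m³, cost = 4.850 $/kg
  nylon: σ_y = 50.81 MPa, ρ = 1140 kg/m³, cost = 3.527 $/kg
  magnesium alloy: M = 26.8 kN·m per $
  nylon: M = 12.6 kN·m per $
  polycarbonate: M = 11.4 kN·m per $
  alumina ceramic: M = 3.27 kN·m per $
  PEEK: M = 0.887 kN·m per $
Highest index: magnesium alloy.

magnesium alloy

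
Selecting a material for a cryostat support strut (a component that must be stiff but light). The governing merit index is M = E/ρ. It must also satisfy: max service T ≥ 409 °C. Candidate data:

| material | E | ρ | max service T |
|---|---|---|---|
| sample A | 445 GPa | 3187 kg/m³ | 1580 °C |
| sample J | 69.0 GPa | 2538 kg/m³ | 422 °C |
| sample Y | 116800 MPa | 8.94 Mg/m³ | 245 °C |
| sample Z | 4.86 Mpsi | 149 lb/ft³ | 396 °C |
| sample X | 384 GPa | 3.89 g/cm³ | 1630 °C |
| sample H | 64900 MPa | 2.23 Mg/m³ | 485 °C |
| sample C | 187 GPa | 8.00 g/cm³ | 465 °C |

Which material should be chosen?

Screen on constraints: max service T ≥ 409 °C. Survivors: sample A, sample J, sample X, sample H, sample C.
After converting to SI:
  sample A: E = 445.0 GPa, ρ = 3187 kg/m³
  sample J: E = 69.00 GPa, ρ = 2538 kg/m³
  sample X: E = 384.0 GPa, ρ = 3890 kg/m³
  sample H: E = 64.90 GPa, ρ = 2230 kg/m³
  sample C: E = 187.0 GPa, ρ = 8000 kg/m³
  sample A: M = 140 MN·m/kg
  sample X: M = 98.7 MN·m/kg
  sample H: M = 29.1 MN·m/kg
  sample J: M = 27.2 MN·m/kg
  sample C: M = 23.4 MN·m/kg
Sample A has the largest M.

sample A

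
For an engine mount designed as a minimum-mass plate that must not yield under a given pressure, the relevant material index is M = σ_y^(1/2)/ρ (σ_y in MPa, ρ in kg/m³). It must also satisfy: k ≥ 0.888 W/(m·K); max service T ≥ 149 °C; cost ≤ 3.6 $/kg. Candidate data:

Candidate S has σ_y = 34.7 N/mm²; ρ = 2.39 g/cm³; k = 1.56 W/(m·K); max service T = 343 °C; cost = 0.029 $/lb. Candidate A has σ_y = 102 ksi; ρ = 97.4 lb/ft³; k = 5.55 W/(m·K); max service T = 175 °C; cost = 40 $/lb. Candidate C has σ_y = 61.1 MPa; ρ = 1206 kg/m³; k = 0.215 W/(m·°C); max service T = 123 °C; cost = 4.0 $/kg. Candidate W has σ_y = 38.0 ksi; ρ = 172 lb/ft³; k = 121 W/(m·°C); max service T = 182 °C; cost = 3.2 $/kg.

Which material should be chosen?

candidate W

Screen on constraints: k ≥ 0.888 W/(m·K); max service T ≥ 149 °C; cost ≤ 3.6 $/kg. Survivors: candidate S, candidate W.
Convert each candidate to consistent units, then evaluate M:
  candidate S: σ_y = 34.70 MPa, ρ = 2390 kg/m³
  candidate W: σ_y = 262.0 MPa, ρ = 2755 kg/m³
  candidate W: M = 5.87×10⁻³
  candidate S: M = 2.46×10⁻³
Candidate W has the largest M.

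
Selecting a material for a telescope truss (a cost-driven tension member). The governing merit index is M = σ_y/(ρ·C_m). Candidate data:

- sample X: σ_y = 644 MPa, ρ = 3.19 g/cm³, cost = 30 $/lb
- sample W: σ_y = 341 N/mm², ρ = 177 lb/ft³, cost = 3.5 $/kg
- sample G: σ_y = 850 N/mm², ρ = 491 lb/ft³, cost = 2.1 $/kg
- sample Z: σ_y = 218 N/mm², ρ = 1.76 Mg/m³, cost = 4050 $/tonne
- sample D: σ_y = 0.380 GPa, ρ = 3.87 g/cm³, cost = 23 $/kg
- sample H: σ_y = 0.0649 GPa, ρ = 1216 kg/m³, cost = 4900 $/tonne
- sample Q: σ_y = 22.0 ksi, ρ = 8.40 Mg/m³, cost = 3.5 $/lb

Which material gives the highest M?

After converting to SI:
  sample X: σ_y = 644.0 MPa, ρ = 3190 kg/m³, cost = 66.14 $/kg
  sample W: σ_y = 341.0 MPa, ρ = 2835 kg/m³, cost = 3.500 $/kg
  sample G: σ_y = 850.0 MPa, ρ = 7865 kg/m³, cost = 2.100 $/kg
  sample Z: σ_y = 218.0 MPa, ρ = 1760 kg/m³, cost = 4.050 $/kg
  sample D: σ_y = 380.0 MPa, ρ = 3870 kg/m³, cost = 23.00 $/kg
  sample H: σ_y = 64.90 MPa, ρ = 1216 kg/m³, cost = 4.900 $/kg
  sample Q: σ_y = 151.7 MPa, ρ = 8400 kg/m³, cost = 7.716 $/kg
  sample G: M = 51.5 kN·m per $
  sample W: M = 34.4 kN·m per $
  sample Z: M = 30.6 kN·m per $
  sample H: M = 10.9 kN·m per $
  sample D: M = 4.27 kN·m per $
  sample X: M = 3.05 kN·m per $
  sample Q: M = 2.34 kN·m per $
Sample G has the largest M.

sample G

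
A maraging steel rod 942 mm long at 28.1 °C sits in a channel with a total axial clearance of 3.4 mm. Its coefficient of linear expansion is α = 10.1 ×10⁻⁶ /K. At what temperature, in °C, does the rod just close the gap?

α·L₀·ΔT = 3.4 mm ⇒ ΔT = 3.4 / (10.1×10⁻⁶ × 942.0) = 357.4 K.
T = 28.1 + 357.4 = 385.5 °C.

385 °C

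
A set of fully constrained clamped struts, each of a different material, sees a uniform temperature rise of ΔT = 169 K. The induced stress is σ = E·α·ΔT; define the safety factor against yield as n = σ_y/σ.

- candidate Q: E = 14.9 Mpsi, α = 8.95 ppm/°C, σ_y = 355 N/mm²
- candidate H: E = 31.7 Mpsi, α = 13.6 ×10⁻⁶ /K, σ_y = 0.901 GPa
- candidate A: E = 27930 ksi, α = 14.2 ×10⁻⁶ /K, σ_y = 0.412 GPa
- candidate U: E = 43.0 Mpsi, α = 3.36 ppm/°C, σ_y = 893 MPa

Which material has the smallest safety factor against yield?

candidate A

With everything in SI (GPa, ×10⁻⁶/K, MPa):
  candidate Q: E = 102.7, α = 8.95, σ_y = 355.0 → σ = 155 MPa, n = 2.28
  candidate H: E = 218.6, α = 13.6, σ_y = 901.0 → σ = 502 MPa, n = 1.79
  candidate A: E = 192.6, α = 14.2, σ_y = 412.0 → σ = 462 MPa, n = 0.892
  candidate U: E = 296.5, α = 3.36, σ_y = 893.0 → σ = 168 MPa, n = 5.30
The minimum is candidate A at n = 0.892.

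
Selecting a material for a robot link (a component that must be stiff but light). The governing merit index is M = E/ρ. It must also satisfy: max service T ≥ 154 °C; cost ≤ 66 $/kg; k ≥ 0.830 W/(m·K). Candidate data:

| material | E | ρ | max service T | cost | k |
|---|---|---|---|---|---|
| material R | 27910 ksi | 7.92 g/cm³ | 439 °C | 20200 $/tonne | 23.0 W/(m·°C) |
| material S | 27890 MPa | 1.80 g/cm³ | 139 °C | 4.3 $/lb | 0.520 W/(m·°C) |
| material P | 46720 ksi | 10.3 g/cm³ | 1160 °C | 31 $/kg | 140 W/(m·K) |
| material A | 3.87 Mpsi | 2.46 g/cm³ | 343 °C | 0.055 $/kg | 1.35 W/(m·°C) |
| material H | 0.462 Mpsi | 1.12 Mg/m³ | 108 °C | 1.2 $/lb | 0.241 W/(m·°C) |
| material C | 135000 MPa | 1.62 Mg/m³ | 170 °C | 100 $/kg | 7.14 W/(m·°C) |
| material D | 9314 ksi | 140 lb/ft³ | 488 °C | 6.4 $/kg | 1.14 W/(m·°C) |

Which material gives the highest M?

Screen on constraints: max service T ≥ 154 °C; cost ≤ 66 $/kg; k ≥ 0.830 W/(m·K). Survivors: material R, material P, material A, material D.
Normalizing units and computing the index:
  material R: E = 192.4 GPa, ρ = 7920 kg/m³
  material P: E = 322.1 GPa, ρ = 10300 kg/m³
  material A: E = 26.68 GPa, ρ = 2460 kg/m³
  material D: E = 64.22 GPa, ρ = 2243 kg/m³
  material P: M = 31.3 MN·m/kg
  material D: M = 28.6 MN·m/kg
  material R: M = 24.3 MN·m/kg
  material A: M = 10.8 MN·m/kg
Highest index: material P.

material P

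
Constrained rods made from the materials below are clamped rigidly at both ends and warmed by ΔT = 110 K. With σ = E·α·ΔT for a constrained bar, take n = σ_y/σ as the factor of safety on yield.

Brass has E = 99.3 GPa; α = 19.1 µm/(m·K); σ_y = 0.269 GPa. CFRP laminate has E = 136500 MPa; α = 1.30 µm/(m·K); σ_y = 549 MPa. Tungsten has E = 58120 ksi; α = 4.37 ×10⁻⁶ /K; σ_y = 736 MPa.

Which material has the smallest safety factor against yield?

brass

In consistent units (E in GPa, α in ×10⁻⁶/K, σ_y in MPa):
  brass: E = 99.30, α = 19.1, σ_y = 269.0 → σ = 209 MPa, n = 1.29
  CFRP laminate: E = 136.5, α = 1.30, σ_y = 549.0 → σ = 19.5 MPa, n = 28.1
  tungsten: E = 400.7, α = 4.37, σ_y = 736.0 → σ = 193 MPa, n = 3.82
The minimum is brass at n = 1.29.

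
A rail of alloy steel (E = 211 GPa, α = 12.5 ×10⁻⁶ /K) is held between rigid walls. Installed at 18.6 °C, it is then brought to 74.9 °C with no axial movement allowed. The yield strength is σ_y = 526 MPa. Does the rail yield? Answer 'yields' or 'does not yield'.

ΔT = 56.30 K. Constrained thermal stress σ = E·α·ΔT = 211.0×10³ MPa × 12.5×10⁻⁶ × 56.30 = 148 MPa (compressive).
Compare to σ_y = 526 MPa: σ < σ_y, so it does not yield.

does not yield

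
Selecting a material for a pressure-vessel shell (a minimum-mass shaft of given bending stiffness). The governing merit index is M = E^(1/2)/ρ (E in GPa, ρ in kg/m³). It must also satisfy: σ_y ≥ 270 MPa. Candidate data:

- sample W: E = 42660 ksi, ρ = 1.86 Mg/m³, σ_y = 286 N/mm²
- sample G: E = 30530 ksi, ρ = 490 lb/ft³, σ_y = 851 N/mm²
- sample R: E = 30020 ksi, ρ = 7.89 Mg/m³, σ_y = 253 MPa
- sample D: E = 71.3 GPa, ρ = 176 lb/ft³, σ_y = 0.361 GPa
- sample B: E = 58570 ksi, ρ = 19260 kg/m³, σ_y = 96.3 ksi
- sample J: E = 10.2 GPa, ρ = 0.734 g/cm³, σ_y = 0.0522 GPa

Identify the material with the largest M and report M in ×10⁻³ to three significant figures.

Screen on constraints: σ_y ≥ 270 MPa. Survivors: sample W, sample G, sample D, sample B.
Putting every candidate on a common basis:
  sample W: E = 294.1 GPa, ρ = 1860 kg/m³
  sample G: E = 210.5 GPa, ρ = 7849 kg/m³
  sample D: E = 71.30 GPa, ρ = 2819 kg/m³
  sample B: E = 403.8 GPa, ρ = 19260 kg/m³
  sample W: M = 9.22×10⁻³
  sample D: M = 3.00×10⁻³
  sample G: M = 1.85×10⁻³
  sample B: M = 1.04×10⁻³
Highest index: sample W.

sample W, M = 9.22×10⁻³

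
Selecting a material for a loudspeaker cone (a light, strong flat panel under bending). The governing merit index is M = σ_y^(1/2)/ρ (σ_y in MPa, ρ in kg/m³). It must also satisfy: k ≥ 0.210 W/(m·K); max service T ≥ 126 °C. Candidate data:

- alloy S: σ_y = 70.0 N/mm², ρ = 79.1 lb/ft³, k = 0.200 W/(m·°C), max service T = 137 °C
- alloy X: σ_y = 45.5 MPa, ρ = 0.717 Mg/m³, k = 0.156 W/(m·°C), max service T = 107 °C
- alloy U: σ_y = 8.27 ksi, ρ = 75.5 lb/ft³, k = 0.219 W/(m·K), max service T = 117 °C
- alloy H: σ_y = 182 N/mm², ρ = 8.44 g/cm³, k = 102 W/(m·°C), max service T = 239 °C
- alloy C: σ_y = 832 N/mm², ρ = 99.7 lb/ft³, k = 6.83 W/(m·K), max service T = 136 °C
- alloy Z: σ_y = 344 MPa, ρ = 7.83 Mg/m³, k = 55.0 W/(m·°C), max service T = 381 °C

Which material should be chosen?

alloy C

Screen on constraints: k ≥ 0.210 W/(m·K); max service T ≥ 126 °C. Survivors: alloy H, alloy C, alloy Z.
In SI units:
  alloy H: σ_y = 182.0 MPa, ρ = 8440 kg/m³
  alloy C: σ_y = 832.0 MPa, ρ = 1597 kg/m³
  alloy Z: σ_y = 344.0 MPa, ρ = 7830 kg/m³
  alloy C: M = 18.1×10⁻³
  alloy Z: M = 2.37×10⁻³
  alloy H: M = 1.60×10⁻³
Alloy C has the largest M.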